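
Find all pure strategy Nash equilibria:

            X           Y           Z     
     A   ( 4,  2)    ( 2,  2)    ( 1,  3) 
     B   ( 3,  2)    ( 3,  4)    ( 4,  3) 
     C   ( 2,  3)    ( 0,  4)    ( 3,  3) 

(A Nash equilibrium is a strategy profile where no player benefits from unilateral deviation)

Nash equilibrium: (B, Y)

Work:
Best responses:
  P1 vs X: payoffs [4, 3, 2] → best response A (payoff 4)
  P1 vs Y: payoffs [2, 3, 0] → best response B (payoff 3)
  P1 vs Z: payoffs [1, 4, 3] → best response B (payoff 4)
  P2 vs A: payoffs [2, 2, 3] → best response Z (payoff 3)
  P2 vs B: payoffs [2, 4, 3] → best response Y (payoff 4)
  P2 vs C: payoffs [3, 4, 3] → best response Y (payoff 4)
Mutual best responses: (B,Y) → Nash equilibria.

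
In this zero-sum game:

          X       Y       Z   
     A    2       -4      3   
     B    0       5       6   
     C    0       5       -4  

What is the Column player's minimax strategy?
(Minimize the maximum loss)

Column should play X, value = 2

Work:
Column player minimizes Row's maximum payoff:
Column X: max payoff to Row = 2
Column Y: max payoff to Row = 5
Column Z: max payoff to Row = 6
Minimum is 2, achieved by column X.
Minimax strategy: X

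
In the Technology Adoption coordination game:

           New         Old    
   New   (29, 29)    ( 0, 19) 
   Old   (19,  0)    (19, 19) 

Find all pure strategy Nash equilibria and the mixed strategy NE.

Pure NE: (New, New) and (Old, Old); Mixed NE: p = 0.6552, q = 0.6552

Work:
Check pure NE:
(New, New): (29, 29) - no unilateral deviation beneficial
(Old, Old): (19, 19) - no unilateral deviation beneficial
Mixed NE: P1 plays New with p = 0.6552, P2 plays New with q = 0.6552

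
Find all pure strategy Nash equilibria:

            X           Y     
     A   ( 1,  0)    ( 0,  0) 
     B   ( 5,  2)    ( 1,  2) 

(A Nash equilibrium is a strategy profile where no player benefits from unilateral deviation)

Nash equilibrium: (B, X), (B, Y)

Work:
Best responses:
  P1 vs X: payoffs [1, 5] → best response B (payoff 5)
  P1 vs Y: payoffs [0, 1] → best response B (payoff 1)
  P2 vs A: payoffs [0, 0] → best response X/Y (payoff 0)
  P2 vs B: payoffs [2, 2] → best response X/Y (payoff 2)
Mutual best responses: (B,X), (B,Y) → Nash equilibria.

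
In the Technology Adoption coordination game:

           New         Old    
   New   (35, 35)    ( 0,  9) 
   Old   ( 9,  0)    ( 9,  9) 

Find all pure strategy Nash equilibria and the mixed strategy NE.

Pure NE: (New, New) and (Old, Old); Mixed NE: p = 0.2571, q = 0.2571

Work:
Check pure NE:
(New, New): (35, 35) - no unilateral deviation beneficial
(Old, Old): (9, 9) - no unilateral deviation beneficial
Mixed NE: P1 plays New with p = 0.2571, P2 plays New with q = 0.2571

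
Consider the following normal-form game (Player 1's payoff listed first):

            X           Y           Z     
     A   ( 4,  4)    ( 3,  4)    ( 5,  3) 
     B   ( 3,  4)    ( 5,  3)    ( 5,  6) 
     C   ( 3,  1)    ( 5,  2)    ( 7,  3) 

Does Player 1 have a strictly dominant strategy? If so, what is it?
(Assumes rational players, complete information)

No strictly dominant strategy exists for Player 1

Work:
A strategy strictly dominates another if it gives a strictly higher payoff against every opponent action. Compare each pair of P1's strategies column-by-column:
  A vs B: [4 vs 3, 3 vs 5, 5 vs 5] → A does not strictly dominate B (column Y: 3 ≤ 5)
  A vs C: [4 vs 3, 3 vs 5, 5 vs 7] → A does not strictly dominate C (column Y: 3 ≤ 5)
  B vs A: [3 vs 4, 5 vs 3, 5 vs 5] → B does not strictly dominate A (column X: 3 ≤ 4)
  B vs C: [3 vs 3, 5 vs 5, 5 vs 7] → B does not strictly dominate C (column X: 3 ≤ 3)
  C vs A: [3 vs 4, 5 vs 3, 7 vs 5] → C does not strictly dominate A (column X: 3 ≤ 4)
  C vs B: [3 vs 3, 5 vs 5, 7 vs 5] → C does not strictly dominate B (column X: 3 ≤ 3)
No single strategy strictly dominates all others → no strictly dominant strategy.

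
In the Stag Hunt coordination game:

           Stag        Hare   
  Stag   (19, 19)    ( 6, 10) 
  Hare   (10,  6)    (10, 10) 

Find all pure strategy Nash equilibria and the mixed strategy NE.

Pure NE: (Stag, Stag) and (Hare, Hare); Mixed NE: p = 0.3077, q = 0.3077

Work:
Check pure NE:
(Stag, Stag): (19, 19) - no unilateral deviation beneficial
(Hare, Hare): (10, 10) - no unilateral deviation beneficial
Mixed NE: P1 plays Stag with p = 0.3077, P2 plays Stag with q = 0.3077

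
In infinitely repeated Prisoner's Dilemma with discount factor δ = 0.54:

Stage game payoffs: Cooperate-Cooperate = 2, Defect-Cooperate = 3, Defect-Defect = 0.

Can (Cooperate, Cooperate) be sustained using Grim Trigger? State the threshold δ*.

δ* = 0.3333; since δ = 0.54 ≥ 0.3333, cooperation can be sustained

Work:
For Grim Trigger:
Cooperate forever: 2/(1-δ)
Defect then punished: 3 + 0·δ/(1-δ)
Need: 2/(1-δ) ≥ 3 + 0·δ/(1-δ)
Solving: δ ≥ (T-R)/(T-P) = (3-2)/(3-0) = 0.3333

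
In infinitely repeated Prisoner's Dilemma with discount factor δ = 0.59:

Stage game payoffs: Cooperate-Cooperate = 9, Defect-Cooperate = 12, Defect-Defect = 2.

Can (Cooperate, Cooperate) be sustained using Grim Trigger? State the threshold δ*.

δ* = 0.3; since δ = 0.59 ≥ 0.3, cooperation can be sustained

Work:
For Grim Trigger:
Cooperate forever: 9/(1-δ)
Defect then punished: 12 + 2·δ/(1-δ)
Need: 9/(1-δ) ≥ 12 + 2·δ/(1-δ)
Solving: δ ≥ (T-R)/(T-P) = (12-9)/(12-2) = 0.3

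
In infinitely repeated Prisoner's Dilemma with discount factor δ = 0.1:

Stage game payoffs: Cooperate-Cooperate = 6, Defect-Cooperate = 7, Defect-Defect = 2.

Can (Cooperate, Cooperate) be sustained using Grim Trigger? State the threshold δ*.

δ* = 0.2; since δ = 0.1 < 0.2, cooperation cannot be sustained

Work:
For Grim Trigger:
Cooperate forever: 6/(1-δ)
Defect then punished: 7 + 2·δ/(1-δ)
Need: 6/(1-δ) ≥ 7 + 2·δ/(1-δ)
Solving: δ ≥ (T-R)/(T-P) = (7-6)/(7-2) = 0.2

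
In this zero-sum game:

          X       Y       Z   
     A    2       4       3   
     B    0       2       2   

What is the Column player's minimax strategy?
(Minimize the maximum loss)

Column should play X, value = 2

Work:
Column player minimizes Row's maximum payoff:
Column X: max payoff to Row = 2
Column Y: max payoff to Row = 4
Column Z: max payoff to Row = 3
Minimum is 2, achieved by column X.
Minimax strategy: X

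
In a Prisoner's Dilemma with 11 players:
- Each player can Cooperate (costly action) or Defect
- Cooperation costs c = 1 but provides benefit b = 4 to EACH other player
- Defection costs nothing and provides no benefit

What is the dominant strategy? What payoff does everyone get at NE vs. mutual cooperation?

Dominant: Defect; NE payoff = 0; Coop payoff = 39

Work:
Defect dominates (saves cost c = 1, benefit to others is external)
NE: All defect → everyone gets 0
If all cooperate: each receives (10)×4 - 1 = 39
Social dilemma: 39 > 0 but NE gives 0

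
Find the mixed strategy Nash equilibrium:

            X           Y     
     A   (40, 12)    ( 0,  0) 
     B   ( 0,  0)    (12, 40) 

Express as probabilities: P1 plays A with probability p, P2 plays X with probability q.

p = 0.7692, q = 0.2308

Work:
Find probabilities that make opponent indifferent:
P2 chooses q to make P1 indifferent between A and B
P1 chooses p to make P2 indifferent between X and Y
Mixed NE: P1 plays (A: 0.7692, B: 0.2308), P2 plays (X: 0.2308, Y: 0.7692)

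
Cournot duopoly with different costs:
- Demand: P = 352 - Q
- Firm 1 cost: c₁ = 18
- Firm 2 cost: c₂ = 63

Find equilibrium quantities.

q₁* = 126.33, q₂* = 81.33

Work:
Reaction: q₁ = (352 - 18 - q₂)/2
Reaction: q₂ = (352 - 63 - q₁)/2
Solve simultaneously:
q₁* = (352 - 2×18 + 63)/3 = 126.33
q₂* = (352 - 2×63 + 18)/3 = 81.33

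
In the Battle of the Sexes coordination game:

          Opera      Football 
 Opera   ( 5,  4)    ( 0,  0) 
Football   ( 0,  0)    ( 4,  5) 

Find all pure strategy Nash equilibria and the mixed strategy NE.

Pure NE: (Opera, Opera) and (Football, Football); Mixed NE: p = 0.5556, q = 0.4444

Work:
Check pure NE:
(Opera, Opera): (5, 4) - no unilateral deviation beneficial
(Football, Football): (4, 5) - no unilateral deviation beneficial
Mixed NE: P1 plays Opera with p = 0.5556, P2 plays Opera with q = 0.4444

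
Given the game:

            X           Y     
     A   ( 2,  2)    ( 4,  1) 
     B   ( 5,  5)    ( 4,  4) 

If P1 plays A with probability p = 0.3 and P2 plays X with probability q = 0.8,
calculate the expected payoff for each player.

E[P1] = 4.08, E[P2] = 3.9

Work:
E[P1] = p·q·π₁(A,X) + p·(1-q)·π₁(A,Y) + (1-p)·q·π₁(B,X) + (1-p)·(1-q)·π₁(B,Y)
= 0.3·0.8·2 + 0.3·0.2·4 + 0.7·0.8·5 + 0.7·0.2·4
= 4.08

E[P2] = 3.9 (similar calculation)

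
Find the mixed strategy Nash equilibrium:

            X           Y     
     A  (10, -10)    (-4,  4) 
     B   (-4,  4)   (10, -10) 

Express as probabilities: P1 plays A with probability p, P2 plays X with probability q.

p = 0.5, q = 0.5

Work:
Find probabilities that make opponent indifferent:
P2 chooses q to make P1 indifferent between A and B
P1 chooses p to make P2 indifferent between X and Y
Mixed NE: P1 plays (A: 0.5, B: 0.5), P2 plays (X: 0.5, Y: 0.5)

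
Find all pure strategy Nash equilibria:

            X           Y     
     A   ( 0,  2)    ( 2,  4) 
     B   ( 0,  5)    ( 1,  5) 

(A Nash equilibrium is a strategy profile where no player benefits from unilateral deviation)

Nash equilibrium: (A, Y), (B, X)

Work:
Best responses:
  P1 vs X: payoffs [0, 0] → best response A/B (payoff 0)
  P1 vs Y: payoffs [2, 1] → best response A (payoff 2)
  P2 vs A: payoffs [2, 4] → best response Y (payoff 4)
  P2 vs B: payoffs [5, 5] → best response X/Y (payoff 5)
Mutual best responses: (A,Y), (B,X) → Nash equilibria.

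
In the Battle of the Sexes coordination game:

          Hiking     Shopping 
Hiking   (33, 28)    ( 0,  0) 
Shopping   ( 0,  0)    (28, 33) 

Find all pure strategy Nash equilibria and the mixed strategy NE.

Pure NE: (Hiking, Hiking) and (Shopping, Shopping); Mixed NE: p = 0.541, q = 0.459

Work:
Check pure NE:
(Hiking, Hiking): (33, 28) - no unilateral deviation beneficial
(Shopping, Shopping): (28, 33) - no unilateral deviation beneficial
Mixed NE: P1 plays Hiking with p = 0.541, P2 plays Hiking with q = 0.459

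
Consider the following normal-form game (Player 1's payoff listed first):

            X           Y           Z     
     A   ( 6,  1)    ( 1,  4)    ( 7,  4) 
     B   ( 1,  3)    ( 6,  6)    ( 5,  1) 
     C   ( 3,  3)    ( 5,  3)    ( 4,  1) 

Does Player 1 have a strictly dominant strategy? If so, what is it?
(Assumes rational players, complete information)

No strictly dominant strategy exists for Player 1

Work:
A strategy strictly dominates another if it gives a strictly higher payoff against every opponent action. Compare each pair of P1's strategies column-by-column:
  A vs B: [6 vs 1, 1 vs 6, 7 vs 5] → A does not strictly dominate B (column Y: 1 ≤ 6)
  A vs C: [6 vs 3, 1 vs 5, 7 vs 4] → A does not strictly dominate C (column Y: 1 ≤ 5)
  B vs A: [1 vs 6, 6 vs 1, 5 vs 7] → B does not strictly dominate A (column X: 1 ≤ 6)
  B vs C: [1 vs 3, 6 vs 5, 5 vs 4] → B does not strictly dominate C (column X: 1 ≤ 3)
  C vs A: [3 vs 6, 5 vs 1, 4 vs 7] → C does not strictly dominate A (column X: 3 ≤ 6)
  C vs B: [3 vs 1, 5 vs 6, 4 vs 5] → C does not strictly dominate B (column Y: 5 ≤ 6)
No single strategy strictly dominates all others → no strictly dominant strategy.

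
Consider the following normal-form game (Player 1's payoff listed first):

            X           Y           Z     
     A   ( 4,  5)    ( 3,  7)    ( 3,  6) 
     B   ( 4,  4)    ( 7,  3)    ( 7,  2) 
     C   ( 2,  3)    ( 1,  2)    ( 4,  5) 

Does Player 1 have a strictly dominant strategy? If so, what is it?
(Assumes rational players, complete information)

No strictly dominant strategy exists for Player 1

Work:
A strategy strictly dominates another if it gives a strictly higher payoff against every opponent action. Compare each pair of P1's strategies column-by-column:
  A vs B: [4 vs 4, 3 vs 7, 3 vs 7] → A does not strictly dominate B (column X: 4 ≤ 4)
  A vs C: [4 vs 2, 3 vs 1, 3 vs 4] → A does not strictly dominate C (column Z: 3 ≤ 4)
  B vs A: [4 vs 4, 7 vs 3, 7 vs 3] → B does not strictly dominate A (column X: 4 ≤ 4)
  B vs C: [4 vs 2, 7 vs 1, 7 vs 4] → B strictly dominates C
  C vs A: [2 vs 4, 1 vs 3, 4 vs 3] → C does not strictly dominate A (column X: 2 ≤ 4)
  C vs B: [2 vs 4, 1 vs 7, 4 vs 7] → C does not strictly dominate B (column X: 2 ≤ 4)
No single strategy strictly dominates all others → no strictly dominant strategy.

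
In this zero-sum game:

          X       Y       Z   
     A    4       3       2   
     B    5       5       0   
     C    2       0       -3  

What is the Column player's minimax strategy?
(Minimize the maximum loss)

Column should play Z, value = 2

Work:
Column player minimizes Row's maximum payoff:
Column X: max payoff to Row = 5
Column Y: max payoff to Row = 5
Column Z: max payoff to Row = 2
Minimum is 2, achieved by column Z.
Minimax strategy: Z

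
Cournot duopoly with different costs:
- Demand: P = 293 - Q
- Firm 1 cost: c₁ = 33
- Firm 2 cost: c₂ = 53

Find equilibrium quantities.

q₁* = 93.33, q₂* = 73.33

Work:
Reaction: q₁ = (293 - 33 - q₂)/2
Reaction: q₂ = (293 - 53 - q₁)/2
Solve simultaneously:
q₁* = (293 - 2×33 + 53)/3 = 93.33
q₂* = (293 - 2×53 + 33)/3 = 73.33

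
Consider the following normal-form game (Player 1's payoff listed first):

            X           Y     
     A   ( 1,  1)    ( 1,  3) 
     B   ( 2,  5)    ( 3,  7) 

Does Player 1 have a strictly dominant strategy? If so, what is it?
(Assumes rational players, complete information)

Yes, Player 1's strictly dominant strategy is B

Work:
A strategy strictly dominates another if it gives a strictly higher payoff against every opponent action. Compare each pair of P1's strategies column-by-column:
  A vs B: [1 vs 2, 1 vs 3] → A does not strictly dominate B (column X: 1 ≤ 2)
  B vs A: [2 vs 1, 3 vs 1] → B strictly dominates A
B strictly dominates every other strategy → strictly dominant.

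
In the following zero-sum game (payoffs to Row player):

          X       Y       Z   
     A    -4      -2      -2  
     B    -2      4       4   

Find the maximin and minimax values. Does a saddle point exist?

Maximin = -2, Minimax = -2, Saddle: True

Work:
Row minimums: [-4, -2] → maximin = -2
Column maximums: [-2, 4, 4] → minimax = -2
Saddle point exists! Game value = -2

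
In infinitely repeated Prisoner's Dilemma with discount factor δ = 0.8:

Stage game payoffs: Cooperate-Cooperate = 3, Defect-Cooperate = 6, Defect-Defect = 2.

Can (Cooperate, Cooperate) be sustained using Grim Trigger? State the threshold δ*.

δ* = 0.75; since δ = 0.8 ≥ 0.75, cooperation can be sustained

Work:
For Grim Trigger:
Cooperate forever: 3/(1-δ)
Defect then punished: 6 + 2·δ/(1-δ)
Need: 3/(1-δ) ≥ 6 + 2·δ/(1-δ)
Solving: δ ≥ (T-R)/(T-P) = (6-3)/(6-2) = 0.75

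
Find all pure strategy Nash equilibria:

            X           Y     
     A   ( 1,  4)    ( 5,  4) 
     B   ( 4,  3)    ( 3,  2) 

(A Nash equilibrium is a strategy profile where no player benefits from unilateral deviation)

Nash equilibrium: (A, Y), (B, X)

Work:
Best responses:
  P1 vs X: payoffs [1, 4] → best response B (payoff 4)
  P1 vs Y: payoffs [5, 3] → best response A (payoff 5)
  P2 vs A: payoffs [4, 4] → best response X/Y (payoff 4)
  P2 vs B: payoffs [3, 2] → best response X (payoff 3)
Mutual best responses: (A,Y), (B,X) → Nash equilibria.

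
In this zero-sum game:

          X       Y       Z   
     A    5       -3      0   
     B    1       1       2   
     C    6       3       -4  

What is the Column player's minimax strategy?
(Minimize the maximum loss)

Column should play Z, value = 2

Work:
Column player minimizes Row's maximum payoff:
Column X: max payoff to Row = 6
Column Y: max payoff to Row = 3
Column Z: max payoff to Row = 2
Minimum is 2, achieved by column Z.
Minimax strategy: Z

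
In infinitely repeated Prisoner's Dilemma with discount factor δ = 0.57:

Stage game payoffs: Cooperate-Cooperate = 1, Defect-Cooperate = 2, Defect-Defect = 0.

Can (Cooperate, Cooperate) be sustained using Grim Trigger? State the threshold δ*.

δ* = 0.5; since δ = 0.57 ≥ 0.5, cooperation can be sustained

Work:
For Grim Trigger:
Cooperate forever: 1/(1-δ)
Defect then punished: 2 + 0·δ/(1-δ)
Need: 1/(1-δ) ≥ 2 + 0·δ/(1-δ)
Solving: δ ≥ (T-R)/(T-P) = (2-1)/(2-0) = 0.5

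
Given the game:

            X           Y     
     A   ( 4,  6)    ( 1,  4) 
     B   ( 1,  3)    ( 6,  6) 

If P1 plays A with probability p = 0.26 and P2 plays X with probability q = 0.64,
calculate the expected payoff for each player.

E[P1] = 2.8312, E[P2] = 4.392

Work:
E[P1] = p·q·π₁(A,X) + p·(1-q)·π₁(A,Y) + (1-p)·q·π₁(B,X) + (1-p)·(1-q)·π₁(B,Y)
= 0.26·0.64·4 + 0.26·0.36·1 + 0.74·0.64·1 + 0.74·0.36·6
= 2.8312

E[P2] = 4.392 (similar calculation)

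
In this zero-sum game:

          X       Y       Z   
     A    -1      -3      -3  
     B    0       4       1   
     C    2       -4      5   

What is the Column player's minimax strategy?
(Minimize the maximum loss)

Column should play X, value = 2

Work:
Column player minimizes Row's maximum payoff:
Column X: max payoff to Row = 2
Column Y: max payoff to Row = 4
Column Z: max payoff to Row = 5
Minimum is 2, achieved by column X.
Minimax strategy: X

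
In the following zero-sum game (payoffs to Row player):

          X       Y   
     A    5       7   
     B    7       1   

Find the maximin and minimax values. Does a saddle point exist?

Maximin = 5, Minimax = 7, Saddle: False

Work:
Row minimums: [5, 1] → maximin = 5
Column maximums: [7, 7] → minimax = 7
No saddle point (maximin ≠ minimax). Mixed strategy needed.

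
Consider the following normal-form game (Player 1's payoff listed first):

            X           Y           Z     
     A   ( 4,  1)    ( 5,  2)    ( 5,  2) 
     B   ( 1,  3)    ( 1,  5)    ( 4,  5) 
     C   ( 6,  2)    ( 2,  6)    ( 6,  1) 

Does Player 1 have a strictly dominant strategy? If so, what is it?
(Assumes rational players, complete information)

No strictly dominant strategy exists for Player 1

Work:
A strategy strictly dominates another if it gives a strictly higher payoff against every opponent action. Compare each pair of P1's strategies column-by-column:
  A vs B: [4 vs 1, 5 vs 1, 5 vs 4] → A strictly dominates B
  A vs C: [4 vs 6, 5 vs 2, 5 vs 6] → A does not strictly dominate C (column X: 4 ≤ 6)
  B vs A: [1 vs 4, 1 vs 5, 4 vs 5] → B does not strictly dominate A (column X: 1 ≤ 4)
  B vs C: [1 vs 6, 1 vs 2, 4 vs 6] → B does not strictly dominate C (column X: 1 ≤ 6)
  C vs A: [6 vs 4, 2 vs 5, 6 vs 5] → C does not strictly dominate A (column Y: 2 ≤ 5)
  C vs B: [6 vs 1, 2 vs 1, 6 vs 4] → C strictly dominates B
No single strategy strictly dominates all others → no strictly dominant strategy.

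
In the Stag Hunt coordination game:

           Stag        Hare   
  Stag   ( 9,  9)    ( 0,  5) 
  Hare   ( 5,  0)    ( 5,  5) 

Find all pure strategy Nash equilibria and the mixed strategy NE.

Pure NE: (Stag, Stag) and (Hare, Hare); Mixed NE: p = 0.5556, q = 0.5556

Work:
Check pure NE:
(Stag, Stag): (9, 9) - no unilateral deviation beneficial
(Hare, Hare): (5, 5) - no unilateral deviation beneficial
Mixed NE: P1 plays Stag with p = 0.5556, P2 plays Stag with q = 0.5556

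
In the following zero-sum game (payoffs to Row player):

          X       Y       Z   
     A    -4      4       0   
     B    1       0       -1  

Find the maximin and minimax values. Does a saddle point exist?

Maximin = -1, Minimax = 0, Saddle: False

Work:
Row minimums: [-4, -1] → maximin = -1
Column maximums: [1, 4, 0] → minimax = 0
No saddle point (maximin ≠ minimax). Mixed strategy needed.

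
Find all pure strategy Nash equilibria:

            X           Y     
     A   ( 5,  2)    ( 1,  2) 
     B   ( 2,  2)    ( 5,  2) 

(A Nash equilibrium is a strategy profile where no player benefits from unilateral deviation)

Nash equilibrium: (A, X), (B, Y)

Work:
Best responses:
  P1 vs X: payoffs [5, 2] → best response A (payoff 5)
  P1 vs Y: payoffs [1, 5] → best response B (payoff 5)
  P2 vs A: payoffs [2, 2] → best response X/Y (payoff 2)
  P2 vs B: payoffs [2, 2] → best response X/Y (payoff 2)
Mutual best responses: (A,X), (B,Y) → Nash equilibria.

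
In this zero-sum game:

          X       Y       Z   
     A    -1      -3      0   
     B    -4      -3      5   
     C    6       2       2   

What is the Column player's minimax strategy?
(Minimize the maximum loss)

Column should play Y, value = 2

Work:
Column player minimizes Row's maximum payoff:
Column X: max payoff to Row = 6
Column Y: max payoff to Row = 2
Column Z: max payoff to Row = 5
Minimum is 2, achieved by column Y.
Minimax strategy: Y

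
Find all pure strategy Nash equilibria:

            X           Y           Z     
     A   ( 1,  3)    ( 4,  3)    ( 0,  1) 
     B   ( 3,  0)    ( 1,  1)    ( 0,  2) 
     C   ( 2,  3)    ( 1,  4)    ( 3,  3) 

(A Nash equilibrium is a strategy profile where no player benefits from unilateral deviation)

Nash equilibrium: (A, Y)

Work:
Best responses:
  P1 vs X: payoffs [1, 3, 2] → best response B (payoff 3)
  P1 vs Y: payoffs [4, 1, 1] → best response A (payoff 4)
  P1 vs Z: payoffs [0, 0, 3] → best response C (payoff 3)
  P2 vs A: payoffs [3, 3, 1] → best response X/Y (payoff 3)
  P2 vs B: payoffs [0, 1, 2] → best response Z (payoff 2)
  P2 vs C: payoffs [3, 4, 3] → best response Y (payoff 4)
Mutual best responses: (A,Y) → Nash equilibria.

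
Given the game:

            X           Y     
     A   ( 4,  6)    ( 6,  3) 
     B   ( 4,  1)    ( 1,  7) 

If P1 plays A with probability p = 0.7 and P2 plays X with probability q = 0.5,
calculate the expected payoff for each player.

E[P1] = 4.25, E[P2] = 4.35

Work:
E[P1] = p·q·π₁(A,X) + p·(1-q)·π₁(A,Y) + (1-p)·q·π₁(B,X) + (1-p)·(1-q)·π₁(B,Y)
= 0.7·0.5·4 + 0.7·0.5·6 + 0.3·0.5·4 + 0.3·0.5·1
= 4.25

E[P2] = 4.35 (similar calculation)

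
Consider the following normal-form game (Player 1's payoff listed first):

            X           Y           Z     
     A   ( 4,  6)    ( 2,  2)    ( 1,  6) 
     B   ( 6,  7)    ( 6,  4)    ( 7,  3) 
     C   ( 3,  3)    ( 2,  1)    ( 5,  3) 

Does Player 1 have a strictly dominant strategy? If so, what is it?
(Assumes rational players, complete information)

Yes, Player 1's strictly dominant strategy is B

Work:
A strategy strictly dominates another if it gives a strictly higher payoff against every opponent action. Compare each pair of P1's strategies column-by-column:
  A vs B: [4 vs 6, 2 vs 6, 1 vs 7] → A does not strictly dominate B (column X: 4 ≤ 6)
  A vs C: [4 vs 3, 2 vs 2, 1 vs 5] → A does not strictly dominate C (column Y: 2 ≤ 2)
  B vs A: [6 vs 4, 6 vs 2, 7 vs 1] → B strictly dominates A
  B vs C: [6 vs 3, 6 vs 2, 7 vs 5] → B strictly dominates C
  C vs A: [3 vs 4, 2 vs 2, 5 vs 1] → C does not strictly dominate A (column X: 3 ≤ 4)
  C vs B: [3 vs 6, 2 vs 6, 5 vs 7] → C does not strictly dominate B (column X: 3 ≤ 6)
B strictly dominates every other strategy → strictly dominant.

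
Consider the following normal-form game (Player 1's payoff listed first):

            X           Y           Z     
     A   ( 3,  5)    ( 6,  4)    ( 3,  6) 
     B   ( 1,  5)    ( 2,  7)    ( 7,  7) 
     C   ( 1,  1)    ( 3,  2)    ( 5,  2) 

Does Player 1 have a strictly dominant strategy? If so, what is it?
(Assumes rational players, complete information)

No strictly dominant strategy exists for Player 1

Work:
A strategy strictly dominates another if it gives a strictly higher payoff against every opponent action. Compare each pair of P1's strategies column-by-column:
  A vs B: [3 vs 1, 6 vs 2, 3 vs 7] → A does not strictly dominate B (column Z: 3 ≤ 7)
  A vs C: [3 vs 1, 6 vs 3, 3 vs 5] → A does not strictly dominate C (column Z: 3 ≤ 5)
  B vs A: [1 vs 3, 2 vs 6, 7 vs 3] → B does not strictly dominate A (column X: 1 ≤ 3)
  B vs C: [1 vs 1, 2 vs 3, 7 vs 5] → B does not strictly dominate C (column X: 1 ≤ 1)
  C vs A: [1 vs 3, 3 vs 6, 5 vs 3] → C does not strictly dominate A (column X: 1 ≤ 3)
  C vs B: [1 vs 1, 3 vs 2, 5 vs 7] → C does not strictly dominate B (column X: 1 ≤ 1)
No single strategy strictly dominates all others → no strictly dominant strategy.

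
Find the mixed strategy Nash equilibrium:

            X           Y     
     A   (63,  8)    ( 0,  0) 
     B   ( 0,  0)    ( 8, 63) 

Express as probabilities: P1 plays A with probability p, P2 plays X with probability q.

p = 0.8873, q = 0.1127

Work:
Find probabilities that make opponent indifferent:
P2 chooses q to make P1 indifferent between A and B
P1 chooses p to make P2 indifferent between X and Y
Mixed NE: P1 plays (A: 0.8873, B: 0.1127), P2 plays (X: 0.1127, Y: 0.8873)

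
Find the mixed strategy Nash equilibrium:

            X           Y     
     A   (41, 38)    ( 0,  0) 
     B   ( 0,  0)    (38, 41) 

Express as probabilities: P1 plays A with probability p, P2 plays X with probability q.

p = 0.519, q = 0.481

Work:
Find probabilities that make opponent indifferent:
P2 chooses q to make P1 indifferent between A and B
P1 chooses p to make P2 indifferent between X and Y
Mixed NE: P1 plays (A: 0.519, B: 0.481), P2 plays (X: 0.481, Y: 0.519)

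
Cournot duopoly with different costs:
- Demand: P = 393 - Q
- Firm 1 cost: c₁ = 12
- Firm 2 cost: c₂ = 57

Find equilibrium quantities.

q₁* = 142.0, q₂* = 97.0

Work:
Reaction: q₁ = (393 - 12 - q₂)/2
Reaction: q₂ = (393 - 57 - q₁)/2
Solve simultaneously:
q₁* = (393 - 2×12 + 57)/3 = 142.0
q₂* = (393 - 2×57 + 12)/3 = 97.0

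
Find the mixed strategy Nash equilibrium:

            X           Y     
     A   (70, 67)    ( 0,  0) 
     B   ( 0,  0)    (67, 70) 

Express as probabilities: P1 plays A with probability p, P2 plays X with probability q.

p = 0.5109, q = 0.4891

Work:
Find probabilities that make opponent indifferent:
P2 chooses q to make P1 indifferent between A and B
P1 chooses p to make P2 indifferent between X and Y
Mixed NE: P1 plays (A: 0.5109, B: 0.4891), P2 plays (X: 0.4891, Y: 0.5109)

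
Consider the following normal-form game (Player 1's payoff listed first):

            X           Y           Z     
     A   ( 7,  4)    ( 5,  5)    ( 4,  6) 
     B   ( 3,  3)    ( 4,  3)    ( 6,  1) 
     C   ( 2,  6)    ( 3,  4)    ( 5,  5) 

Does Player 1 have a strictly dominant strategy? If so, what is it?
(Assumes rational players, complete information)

No strictly dominant strategy exists for Player 1

Work:
A strategy strictly dominates another if it gives a strictly higher payoff against every opponent action. Compare each pair of P1's strategies column-by-column:
  A vs B: [7 vs 3, 5 vs 4, 4 vs 6] → A does not strictly dominate B (column Z: 4 ≤ 6)
  A vs C: [7 vs 2, 5 vs 3, 4 vs 5] → A does not strictly dominate C (column Z: 4 ≤ 5)
  B vs A: [3 vs 7, 4 vs 5, 6 vs 4] → B does not strictly dominate A (column X: 3 ≤ 7)
  B vs C: [3 vs 2, 4 vs 3, 6 vs 5] → B strictly dominates C
  C vs A: [2 vs 7, 3 vs 5, 5 vs 4] → C does not strictly dominate A (column X: 2 ≤ 7)
  C vs B: [2 vs 3, 3 vs 4, 5 vs 6] → C does not strictly dominate B (column X: 2 ≤ 3)
No single strategy strictly dominates all others → no strictly dominant strategy.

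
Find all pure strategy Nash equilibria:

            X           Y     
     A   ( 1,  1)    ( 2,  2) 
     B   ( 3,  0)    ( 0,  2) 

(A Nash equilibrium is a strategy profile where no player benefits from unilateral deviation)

Nash equilibrium: (A, Y)

Work:
Best responses:
  P1 vs X: payoffs [1, 3] → best response B (payoff 3)
  P1 vs Y: payoffs [2, 0] → best response A (payoff 2)
  P2 vs A: payoffs [1, 2] → best response Y (payoff 2)
  P2 vs B: payoffs [0, 2] → best response Y (payoff 2)
Mutual best responses: (A,Y) → Nash equilibria.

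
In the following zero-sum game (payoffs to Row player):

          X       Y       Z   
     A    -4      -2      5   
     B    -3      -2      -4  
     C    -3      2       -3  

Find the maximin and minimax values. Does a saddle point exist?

Maximin = -3, Minimax = -3, Saddle: True

Work:
Row minimums: [-4, -4, -3] → maximin = -3
Column maximums: [-3, 2, 5] → minimax = -3
Saddle point exists! Game value = -3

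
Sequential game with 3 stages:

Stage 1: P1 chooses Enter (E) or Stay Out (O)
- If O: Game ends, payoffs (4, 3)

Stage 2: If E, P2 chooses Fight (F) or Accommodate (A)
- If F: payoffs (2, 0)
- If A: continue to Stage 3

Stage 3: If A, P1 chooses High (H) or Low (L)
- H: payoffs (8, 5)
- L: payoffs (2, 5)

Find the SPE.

SPE: (E, A, H); Outcome (8, 5)

Work:
Stage 3: P1 chooses H (8 vs 2)
Stage 2: P2: F->0, A->5 (anticipating H). Choose A
Stage 1: P1: O->4, E->8 (anticipating A, H). Choose E
SPE path: E -> A -> H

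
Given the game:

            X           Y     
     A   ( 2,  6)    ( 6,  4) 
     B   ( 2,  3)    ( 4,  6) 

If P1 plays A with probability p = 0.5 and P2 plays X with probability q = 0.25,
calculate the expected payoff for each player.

E[P1] = 4.25, E[P2] = 4.875

Work:
E[P1] = p·q·π₁(A,X) + p·(1-q)·π₁(A,Y) + (1-p)·q·π₁(B,X) + (1-p)·(1-q)·π₁(B,Y)
= 0.5·0.25·2 + 0.5·0.75·6 + 0.5·0.25·2 + 0.5·0.75·4
= 4.25

E[P2] = 4.875 (similar calculation)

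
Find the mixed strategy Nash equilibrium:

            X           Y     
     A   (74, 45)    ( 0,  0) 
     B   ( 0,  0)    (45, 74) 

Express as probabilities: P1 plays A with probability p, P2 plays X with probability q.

p = 0.6218, q = 0.3782

Work:
Find probabilities that make opponent indifferent:
P2 chooses q to make P1 indifferent between A and B
P1 chooses p to make P2 indifferent between X and Y
Mixed NE: P1 plays (A: 0.6218, B: 0.3782), P2 plays (X: 0.3782, Y: 0.6218)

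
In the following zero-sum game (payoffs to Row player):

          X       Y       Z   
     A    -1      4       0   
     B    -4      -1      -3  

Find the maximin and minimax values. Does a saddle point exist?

Maximin = -1, Minimax = -1, Saddle: True

Work:
Row minimums: [-1, -4] → maximin = -1
Column maximums: [-1, 4, 0] → minimax = -1
Saddle point exists! Game value = -1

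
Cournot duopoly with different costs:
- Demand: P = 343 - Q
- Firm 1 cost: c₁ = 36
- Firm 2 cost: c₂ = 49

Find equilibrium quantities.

q₁* = 106.67, q₂* = 93.67

Work:
Reaction: q₁ = (343 - 36 - q₂)/2
Reaction: q₂ = (343 - 49 - q₁)/2
Solve simultaneously:
q₁* = (343 - 2×36 + 49)/3 = 106.67
q₂* = (343 - 2×49 + 36)/3 = 93.67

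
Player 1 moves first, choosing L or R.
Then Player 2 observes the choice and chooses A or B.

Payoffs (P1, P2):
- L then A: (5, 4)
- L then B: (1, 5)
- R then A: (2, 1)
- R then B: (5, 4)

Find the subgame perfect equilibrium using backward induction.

P1 plays R, P2 plays B after L and B after R; Payoff (5, 4)

Work:
Backward induction:
After L: P2 chooses B → P1 gets 1
After R: P2 chooses B → P1 gets 5
P1 chooses R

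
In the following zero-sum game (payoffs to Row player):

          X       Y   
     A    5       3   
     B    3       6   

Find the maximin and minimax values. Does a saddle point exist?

Maximin = 3, Minimax = 5, Saddle: False

Work:
Row minimums: [3, 3] → maximin = 3
Column maximums: [5, 6] → minimax = 5
No saddle point (maximin ≠ minimax). Mixed strategy needed.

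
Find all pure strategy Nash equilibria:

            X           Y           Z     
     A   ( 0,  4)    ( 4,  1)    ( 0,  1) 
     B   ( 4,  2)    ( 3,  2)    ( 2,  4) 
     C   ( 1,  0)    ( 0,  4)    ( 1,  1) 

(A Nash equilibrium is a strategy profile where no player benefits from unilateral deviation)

Nash equilibrium: (B, Z)

Work:
Best responses:
  P1 vs X: payoffs [0, 4, 1] → best response B (payoff 4)
  P1 vs Y: payoffs [4, 3, 0] → best response A (payoff 4)
  P1 vs Z: payoffs [0, 2, 1] → best response B (payoff 2)
  P2 vs A: payoffs [4, 1, 1] → best response X (payoff 4)
  P2 vs B: payoffs [2, 2, 4] → best response Z (payoff 4)
  P2 vs C: payoffs [0, 4, 1] → best response Y (payoff 4)
Mutual best responses: (B,Z) → Nash equilibria.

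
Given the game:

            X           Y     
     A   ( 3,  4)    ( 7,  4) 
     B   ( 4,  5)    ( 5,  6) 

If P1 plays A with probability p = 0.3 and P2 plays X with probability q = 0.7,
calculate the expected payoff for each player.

E[P1] = 4.27, E[P2] = 4.91

Work:
E[P1] = p·q·π₁(A,X) + p·(1-q)·π₁(A,Y) + (1-p)·q·π₁(B,X) + (1-p)·(1-q)·π₁(B,Y)
= 0.3·0.7·3 + 0.3·0.3·7 + 0.7·0.7·4 + 0.7·0.3·5
= 4.27

E[P2] = 4.91 (similar calculation)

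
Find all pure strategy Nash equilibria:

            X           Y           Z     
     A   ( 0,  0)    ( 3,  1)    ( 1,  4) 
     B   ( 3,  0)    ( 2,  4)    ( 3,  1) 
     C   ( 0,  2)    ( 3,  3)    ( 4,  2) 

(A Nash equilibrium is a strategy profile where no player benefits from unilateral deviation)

Nash equilibrium: (C, Y)

Work:
Best responses:
  P1 vs X: payoffs [0, 3, 0] → best response B (payoff 3)
  P1 vs Y: payoffs [3, 2, 3] → best response A/C (payoff 3)
  P1 vs Z: payoffs [1, 3, 4] → best response C (payoff 4)
  P2 vs A: payoffs [0, 1, 4] → best response Z (payoff 4)
  P2 vs B: payoffs [0, 4, 1] → best response Y (payoff 4)
  P2 vs C: payoffs [2, 3, 2] → best response Y (payoff 3)
Mutual best responses: (C,Y) → Nash equilibria.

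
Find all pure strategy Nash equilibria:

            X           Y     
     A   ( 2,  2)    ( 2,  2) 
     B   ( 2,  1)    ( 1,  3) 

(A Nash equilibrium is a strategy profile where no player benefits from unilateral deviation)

Nash equilibrium: (A, X), (A, Y)

Work:
Best responses:
  P1 vs X: payoffs [2, 2] → best response A/B (payoff 2)
  P1 vs Y: payoffs [2, 1] → best response A (payoff 2)
  P2 vs A: payoffs [2, 2] → best response X/Y (payoff 2)
  P2 vs B: payoffs [1, 3] → best response Y (payoff 3)
Mutual best responses: (A,X), (A,Y) → Nash equilibria.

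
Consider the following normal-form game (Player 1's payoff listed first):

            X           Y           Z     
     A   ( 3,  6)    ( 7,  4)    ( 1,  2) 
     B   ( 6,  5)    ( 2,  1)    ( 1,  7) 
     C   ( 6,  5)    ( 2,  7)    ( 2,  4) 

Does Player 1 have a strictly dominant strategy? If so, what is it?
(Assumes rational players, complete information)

No strictly dominant strategy exists for Player 1

Work:
A strategy strictly dominates another if it gives a strictly higher payoff against every opponent action. Compare each pair of P1's strategies column-by-column:
  A vs B: [3 vs 6, 7 vs 2, 1 vs 1] → A does not strictly dominate B (column X: 3 ≤ 6)
  A vs C: [3 vs 6, 7 vs 2, 1 vs 2] → A does not strictly dominate C (column X: 3 ≤ 6)
  B vs A: [6 vs 3, 2 vs 7, 1 vs 1] → B does not strictly dominate A (column Y: 2 ≤ 7)
  B vs C: [6 vs 6, 2 vs 2, 1 vs 2] → B does not strictly dominate C (column X: 6 ≤ 6)
  C vs A: [6 vs 3, 2 vs 7, 2 vs 1] → C does not strictly dominate A (column Y: 2 ≤ 7)
  C vs B: [6 vs 6, 2 vs 2, 2 vs 1] → C does not strictly dominate B (column X: 6 ≤ 6)
No single strategy strictly dominates all others → no strictly dominant strategy.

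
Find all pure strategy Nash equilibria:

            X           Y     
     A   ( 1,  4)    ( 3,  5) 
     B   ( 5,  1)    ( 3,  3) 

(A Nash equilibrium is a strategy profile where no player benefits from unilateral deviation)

Nash equilibrium: (A, Y), (B, Y)

Work:
Best responses:
  P1 vs X: payoffs [1, 5] → best response B (payoff 5)
  P1 vs Y: payoffs [3, 3] → best response A/B (payoff 3)
  P2 vs A: payoffs [4, 5] → best response Y (payoff 5)
  P2 vs B: payoffs [1, 3] → best response Y (payoff 3)
Mutual best responses: (A,Y), (B,Y) → Nash equilibria.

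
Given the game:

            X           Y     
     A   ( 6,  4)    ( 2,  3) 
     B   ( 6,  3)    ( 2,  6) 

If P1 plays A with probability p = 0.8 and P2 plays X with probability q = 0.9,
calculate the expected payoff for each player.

E[P1] = 5.6, E[P2] = 3.78

Work:
E[P1] = p·q·π₁(A,X) + p·(1-q)·π₁(A,Y) + (1-p)·q·π₁(B,X) + (1-p)·(1-q)·π₁(B,Y)
= 0.8·0.9·6 + 0.8·0.1·2 + 0.2·0.9·6 + 0.2·0.1·2
= 5.6

E[P2] = 3.78 (similar calculation)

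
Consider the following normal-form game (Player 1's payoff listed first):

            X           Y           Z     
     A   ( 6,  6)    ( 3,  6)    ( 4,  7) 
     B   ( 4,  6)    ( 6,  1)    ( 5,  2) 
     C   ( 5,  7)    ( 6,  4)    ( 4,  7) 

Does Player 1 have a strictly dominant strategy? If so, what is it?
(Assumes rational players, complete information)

No strictly dominant strategy exists for Player 1

Work:
A strategy strictly dominates another if it gives a strictly higher payoff against every opponent action. Compare each pair of P1's strategies column-by-column:
  A vs B: [6 vs 4, 3 vs 6, 4 vs 5] → A does not strictly dominate B (column Y: 3 ≤ 6)
  A vs C: [6 vs 5, 3 vs 6, 4 vs 4] → A does not strictly dominate C (column Y: 3 ≤ 6)
  B vs A: [4 vs 6, 6 vs 3, 5 vs 4] → B does not strictly dominate A (column X: 4 ≤ 6)
  B vs C: [4 vs 5, 6 vs 6, 5 vs 4] → B does not strictly dominate C (column X: 4 ≤ 5)
  C vs A: [5 vs 6, 6 vs 3, 4 vs 4] → C does not strictly dominate A (column X: 5 ≤ 6)
  C vs B: [5 vs 4, 6 vs 6, 4 vs 5] → C does not strictly dominate B (column Y: 6 ≤ 6)
No single strategy strictly dominates all others → no strictly dominant strategy.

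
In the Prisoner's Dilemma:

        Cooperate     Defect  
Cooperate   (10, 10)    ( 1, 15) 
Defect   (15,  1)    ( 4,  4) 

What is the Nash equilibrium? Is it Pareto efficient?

(Defect, Defect) is NE; not Pareto efficient

Work:
Defect dominates Cooperate for both players:
If P2 cooperates: Defect (15) > Cooperate (10)
If P2 defects: Defect (4) > Cooperate (1)
NE: (Defect, Defect) with payoff (4, 4)
But (Cooperate, Cooperate) = (10, 10) Pareto dominates (4, 4)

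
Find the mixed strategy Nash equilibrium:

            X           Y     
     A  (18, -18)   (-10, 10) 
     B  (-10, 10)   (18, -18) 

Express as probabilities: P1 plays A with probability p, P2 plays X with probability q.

p = 0.5, q = 0.5

Work:
Find probabilities that make opponent indifferent:
P2 chooses q to make P1 indifferent between A and B
P1 chooses p to make P2 indifferent between X and Y
Mixed NE: P1 plays (A: 0.5, B: 0.5), P2 plays (X: 0.5, Y: 0.5)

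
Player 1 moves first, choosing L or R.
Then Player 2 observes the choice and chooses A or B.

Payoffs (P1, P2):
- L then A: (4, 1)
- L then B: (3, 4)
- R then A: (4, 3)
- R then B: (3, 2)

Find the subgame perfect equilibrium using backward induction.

P1 plays R, P2 plays B after L and A after R; Payoff (4, 3)

Work:
Backward induction:
After L: P2 chooses B → P1 gets 3
After R: P2 chooses A → P1 gets 4
P1 chooses R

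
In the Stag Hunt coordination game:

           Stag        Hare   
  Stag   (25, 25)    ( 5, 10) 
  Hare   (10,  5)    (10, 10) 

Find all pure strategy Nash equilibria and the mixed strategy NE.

Pure NE: (Stag, Stag) and (Hare, Hare); Mixed NE: p = 0.25, q = 0.25

Work:
Check pure NE:
(Stag, Stag): (25, 25) - no unilateral deviation beneficial
(Hare, Hare): (10, 10) - no unilateral deviation beneficial
Mixed NE: P1 plays Stag with p = 0.25, P2 plays Stag with q = 0.25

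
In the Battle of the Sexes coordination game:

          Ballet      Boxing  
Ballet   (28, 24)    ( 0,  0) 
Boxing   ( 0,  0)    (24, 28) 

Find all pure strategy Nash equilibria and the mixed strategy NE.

Pure NE: (Ballet, Ballet) and (Boxing, Boxing); Mixed NE: p = 0.5385, q = 0.4615

Work:
Check pure NE:
(Ballet, Ballet): (28, 24) - no unilateral deviation beneficial
(Boxing, Boxing): (24, 28) - no unilateral deviation beneficial
Mixed NE: P1 plays Ballet with p = 0.5385, P2 plays Ballet with q = 0.4615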